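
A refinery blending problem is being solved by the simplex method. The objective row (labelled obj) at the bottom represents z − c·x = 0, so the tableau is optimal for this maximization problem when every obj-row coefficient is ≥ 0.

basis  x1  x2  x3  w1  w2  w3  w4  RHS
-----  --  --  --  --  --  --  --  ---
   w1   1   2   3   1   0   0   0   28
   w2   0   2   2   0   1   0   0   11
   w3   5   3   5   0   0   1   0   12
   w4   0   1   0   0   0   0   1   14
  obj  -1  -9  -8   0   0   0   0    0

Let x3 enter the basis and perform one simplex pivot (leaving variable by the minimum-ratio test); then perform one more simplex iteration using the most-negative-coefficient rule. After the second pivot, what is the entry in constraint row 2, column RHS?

Ratio test on column x3 — row 1: 28/3 = 28/3; row 2: 11/2 = 11/2; row 3: 12/5 = 12/5; row 4: entry 0 ≤ 0. Minimum is 12/5 at row 3 (w3 leaves); pivot element 5.
Divide row 3 by 5; eliminate column x3 from the other rows.
Second iteration: most negative obj-row entry is -21/5 in column x2, so x2 enters.
Ratio test on column x2 — row 1: (104/5)/(1/5) = 104; row 2: (31/5)/(4/5) = 31/4; row 3: (12/5)/(3/5) = 4; row 4: 14/1 = 14. Minimum is 4 at row 3 (x3 leaves); pivot element 3/5.
Divide row 3 by 3/5; eliminate column x2 from the other rows.
After both pivots, the entry at constraint row 2, column RHS is 3.

3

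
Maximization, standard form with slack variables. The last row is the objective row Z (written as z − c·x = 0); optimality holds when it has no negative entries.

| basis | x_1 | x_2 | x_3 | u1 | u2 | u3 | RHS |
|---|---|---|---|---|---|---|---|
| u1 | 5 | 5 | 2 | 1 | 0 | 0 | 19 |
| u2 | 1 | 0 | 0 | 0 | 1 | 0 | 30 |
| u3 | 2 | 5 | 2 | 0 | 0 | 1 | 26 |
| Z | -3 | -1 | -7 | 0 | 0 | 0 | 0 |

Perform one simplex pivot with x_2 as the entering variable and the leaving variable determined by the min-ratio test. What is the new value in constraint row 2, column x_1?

1

Ratio test on column x_2 — row 1: 19/5 = 19/5; row 2: entry 0 ≤ 0; row 3: 26/5 = 26/5. Minimum is 19/5 at row 1 (u1 leaves); pivot element 5.
Divide row 1 by 5; eliminate column x_2 from the other rows.
Row 2 update in column x_1: 1 − 0·1 = 1.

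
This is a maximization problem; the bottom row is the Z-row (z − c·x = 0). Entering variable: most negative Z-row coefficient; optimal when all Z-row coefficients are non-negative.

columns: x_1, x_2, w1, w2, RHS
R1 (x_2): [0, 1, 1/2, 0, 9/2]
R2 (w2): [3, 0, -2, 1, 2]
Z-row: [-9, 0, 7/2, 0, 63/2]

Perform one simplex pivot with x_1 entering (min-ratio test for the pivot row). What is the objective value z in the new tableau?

Ratio test on column x_1 — row 1: entry 0 ≤ 0; row 2: 2/3 = 2/3. Minimum is 2/3 at row 2 (w2 leaves); pivot element 3.
Pivot on row 2; the Z-row RHS becomes 63/2 − (-9)·(2/3) = 75/2.

75/2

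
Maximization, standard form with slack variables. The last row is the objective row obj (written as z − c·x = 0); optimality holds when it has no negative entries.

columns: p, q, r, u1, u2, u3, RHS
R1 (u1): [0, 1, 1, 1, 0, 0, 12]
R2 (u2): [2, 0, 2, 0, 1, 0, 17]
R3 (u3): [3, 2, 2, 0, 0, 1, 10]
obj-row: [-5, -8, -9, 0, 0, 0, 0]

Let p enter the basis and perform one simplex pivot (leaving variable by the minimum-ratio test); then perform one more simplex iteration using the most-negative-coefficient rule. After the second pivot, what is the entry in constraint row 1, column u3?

Ratio test on column p — row 1: entry 0 ≤ 0; row 2: 17/2 = 17/2; row 3: 10/3 = 10/3. Minimum is 10/3 at row 3 (u3 leaves); pivot element 3.
Divide row 3 by 3; eliminate column p from the other rows.
Second iteration: most negative obj-row entry is -17/3 in column r, so r enters.
Ratio test on column r — row 1: 12/1 = 12; row 2: (31/3)/(2/3) = 31/2; row 3: (10/3)/(2/3) = 5. Minimum is 5 at row 3 (p leaves); pivot element 2/3.
Divide row 3 by 2/3; eliminate column r from the other rows.
After both pivots, the entry at constraint row 1, column u3 is -1/2.

-1/2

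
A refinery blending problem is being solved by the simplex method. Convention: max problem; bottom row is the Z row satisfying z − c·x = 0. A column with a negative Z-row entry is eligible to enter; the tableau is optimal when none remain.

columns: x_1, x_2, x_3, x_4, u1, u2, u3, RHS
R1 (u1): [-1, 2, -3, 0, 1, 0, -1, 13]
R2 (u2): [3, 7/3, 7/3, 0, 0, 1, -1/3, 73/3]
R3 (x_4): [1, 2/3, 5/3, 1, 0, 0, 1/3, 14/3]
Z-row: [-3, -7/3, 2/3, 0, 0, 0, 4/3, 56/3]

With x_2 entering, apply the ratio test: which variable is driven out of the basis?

Column x_2 entries and ratios — u1: 13/2 = 13/2; u2: (73/3)/(7/3) = 73/7; x_4: (14/3)/(2/3) = 7.
Smallest ratio is 13/2 in the row of u1, so u1 leaves.

u1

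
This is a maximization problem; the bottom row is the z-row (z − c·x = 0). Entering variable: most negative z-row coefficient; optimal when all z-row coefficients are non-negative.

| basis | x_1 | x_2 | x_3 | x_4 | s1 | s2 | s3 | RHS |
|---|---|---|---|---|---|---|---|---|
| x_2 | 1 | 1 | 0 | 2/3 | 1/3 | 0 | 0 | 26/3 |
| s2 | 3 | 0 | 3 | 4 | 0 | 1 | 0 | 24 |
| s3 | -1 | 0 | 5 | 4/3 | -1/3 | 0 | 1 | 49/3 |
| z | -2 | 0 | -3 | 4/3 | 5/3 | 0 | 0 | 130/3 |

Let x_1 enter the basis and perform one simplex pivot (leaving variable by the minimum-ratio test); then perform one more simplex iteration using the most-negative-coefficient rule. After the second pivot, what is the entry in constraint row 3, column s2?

Ratio test on column x_1 — row 1: (26/3)/1 = 26/3; row 2: 24/3 = 8; row 3: entry -1 ≤ 0. Minimum is 8 at row 2 (s2 leaves); pivot element 3.
Divide row 2 by 3; eliminate column x_1 from the other rows.
Second iteration: most negative z-row entry is -1 in column x_3, so x_3 enters.
Ratio test on column x_3 — row 1: entry -1 ≤ 0; row 2: 8/1 = 8; row 3: (73/3)/6 = 73/18. Minimum is 73/18 at row 3 (s3 leaves); pivot element 6.
Divide row 3 by 6; eliminate column x_3 from the other rows.
After both pivots, the entry at constraint row 3, column s2 is 1/18.

1/18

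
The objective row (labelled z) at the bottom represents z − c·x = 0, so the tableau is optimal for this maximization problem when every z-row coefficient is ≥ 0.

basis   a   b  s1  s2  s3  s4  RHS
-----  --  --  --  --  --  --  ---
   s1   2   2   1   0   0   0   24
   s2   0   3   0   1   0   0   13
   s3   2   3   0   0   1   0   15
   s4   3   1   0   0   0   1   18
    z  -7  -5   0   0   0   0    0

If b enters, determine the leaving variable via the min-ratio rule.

Column b entries and ratios — s1: 24/2 = 12; s2: 13/3 = 13/3; s3: 15/3 = 5; s4: 18/1 = 18.
Smallest ratio is 13/3 in the row of s2, so s2 leaves.

s2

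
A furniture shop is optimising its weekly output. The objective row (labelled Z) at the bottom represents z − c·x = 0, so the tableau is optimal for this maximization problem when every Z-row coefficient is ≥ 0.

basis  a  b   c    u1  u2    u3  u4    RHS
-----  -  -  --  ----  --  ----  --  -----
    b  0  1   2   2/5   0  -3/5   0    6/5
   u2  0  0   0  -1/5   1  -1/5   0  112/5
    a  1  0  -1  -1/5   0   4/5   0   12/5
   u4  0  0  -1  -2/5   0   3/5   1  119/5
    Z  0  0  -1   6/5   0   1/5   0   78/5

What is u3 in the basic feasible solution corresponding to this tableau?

0

u3 is not in the basis, so in the current basic feasible solution u3 = 0.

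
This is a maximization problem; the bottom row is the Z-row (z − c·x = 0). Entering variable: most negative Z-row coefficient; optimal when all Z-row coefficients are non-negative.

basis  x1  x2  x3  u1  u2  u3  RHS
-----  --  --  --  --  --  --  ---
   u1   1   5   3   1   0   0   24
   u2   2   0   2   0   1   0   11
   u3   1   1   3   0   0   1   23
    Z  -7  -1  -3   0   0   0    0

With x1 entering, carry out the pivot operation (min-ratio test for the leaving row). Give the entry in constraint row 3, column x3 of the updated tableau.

2

Ratio test on column x1 — row 1: 24/1 = 24; row 2: 11/2 = 11/2; row 3: 23/1 = 23. Minimum is 11/2 at row 2 (u2 leaves); pivot element 2.
Divide row 2 by 2; eliminate column x1 from the other rows.
Row 3 update in column x3: 3 − 1·1 = 2.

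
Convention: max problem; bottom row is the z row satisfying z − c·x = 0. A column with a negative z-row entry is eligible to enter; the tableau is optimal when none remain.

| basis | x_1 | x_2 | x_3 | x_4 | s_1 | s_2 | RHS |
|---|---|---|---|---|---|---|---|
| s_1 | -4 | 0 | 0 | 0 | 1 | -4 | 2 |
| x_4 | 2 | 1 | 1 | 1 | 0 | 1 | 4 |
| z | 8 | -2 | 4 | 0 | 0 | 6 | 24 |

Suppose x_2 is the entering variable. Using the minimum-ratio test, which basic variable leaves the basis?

Column x_2 entries and ratios — s_1: 0 ≤ 0, skip; x_4: 4/1 = 4.
Smallest ratio is 4 in the row of x_4, so x_4 leaves.

x_4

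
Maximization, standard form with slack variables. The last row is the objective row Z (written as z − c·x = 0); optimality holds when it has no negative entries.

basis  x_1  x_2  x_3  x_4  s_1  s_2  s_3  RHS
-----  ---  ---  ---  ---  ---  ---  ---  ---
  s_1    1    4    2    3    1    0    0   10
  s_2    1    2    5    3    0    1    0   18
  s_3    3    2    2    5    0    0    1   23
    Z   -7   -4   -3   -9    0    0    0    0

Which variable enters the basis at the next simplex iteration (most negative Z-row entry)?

x_4

Negative Z-row entries: x_1: -7, x_2: -4, x_3: -3, x_4: -9.
The most negative is -9 in column x_4, so x_4 enters.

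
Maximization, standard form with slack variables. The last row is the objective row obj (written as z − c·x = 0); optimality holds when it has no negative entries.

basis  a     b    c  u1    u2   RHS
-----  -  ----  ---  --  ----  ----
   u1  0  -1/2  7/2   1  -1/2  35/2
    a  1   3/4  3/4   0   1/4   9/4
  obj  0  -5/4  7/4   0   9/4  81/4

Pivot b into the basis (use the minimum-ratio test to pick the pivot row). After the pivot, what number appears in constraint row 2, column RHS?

3

Ratio test on column b — row 1: entry -1/2 ≤ 0; row 2: (9/4)/(3/4) = 3. Minimum is 3 at row 2 (a leaves); pivot element 3/4.
Divide row 2 by 3/4; eliminate column b from the other rows.
In the new row 2, the RHS entry is the old entry divided by the pivot: (9/4)/(3/4) = 3.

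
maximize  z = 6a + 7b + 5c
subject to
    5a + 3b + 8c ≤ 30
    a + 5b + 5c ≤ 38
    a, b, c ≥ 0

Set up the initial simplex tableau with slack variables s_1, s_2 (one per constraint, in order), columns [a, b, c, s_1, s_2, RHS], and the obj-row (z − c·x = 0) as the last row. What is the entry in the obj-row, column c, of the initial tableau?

-5

The obj-row carries the negated objective coefficients: the c entry is -5.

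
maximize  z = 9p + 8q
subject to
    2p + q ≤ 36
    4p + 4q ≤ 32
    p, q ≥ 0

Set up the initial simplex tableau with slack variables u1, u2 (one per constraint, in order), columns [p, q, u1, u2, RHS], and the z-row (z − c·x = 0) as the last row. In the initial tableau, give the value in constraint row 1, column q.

1

Constraint 1 has coefficient 1 on q.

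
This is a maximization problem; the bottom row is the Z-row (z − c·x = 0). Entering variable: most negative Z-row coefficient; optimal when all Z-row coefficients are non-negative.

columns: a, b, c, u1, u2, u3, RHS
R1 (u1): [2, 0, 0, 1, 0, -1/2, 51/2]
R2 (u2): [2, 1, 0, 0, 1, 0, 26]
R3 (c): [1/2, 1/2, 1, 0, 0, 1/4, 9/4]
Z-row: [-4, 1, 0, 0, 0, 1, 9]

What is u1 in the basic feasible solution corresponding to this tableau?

u1 is basic (row 1); its value is the RHS of that row, 51/2.

51/2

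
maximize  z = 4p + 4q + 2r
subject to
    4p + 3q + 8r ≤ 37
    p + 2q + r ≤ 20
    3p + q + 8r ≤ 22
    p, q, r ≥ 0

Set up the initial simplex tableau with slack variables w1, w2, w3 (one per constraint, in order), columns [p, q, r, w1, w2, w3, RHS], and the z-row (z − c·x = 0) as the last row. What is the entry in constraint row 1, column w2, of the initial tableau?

Slack w2 belongs to constraint 2; its column is the unit vector e_2, so the entry in row 1 is 0.

0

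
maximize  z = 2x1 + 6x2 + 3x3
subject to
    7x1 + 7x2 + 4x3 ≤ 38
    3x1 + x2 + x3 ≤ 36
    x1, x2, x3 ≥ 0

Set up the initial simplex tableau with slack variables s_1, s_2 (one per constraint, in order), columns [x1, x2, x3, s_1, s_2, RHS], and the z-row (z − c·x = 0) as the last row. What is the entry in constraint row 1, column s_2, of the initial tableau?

0

Slack s_2 belongs to constraint 2; its column is the unit vector e_2, so the entry in row 1 is 0.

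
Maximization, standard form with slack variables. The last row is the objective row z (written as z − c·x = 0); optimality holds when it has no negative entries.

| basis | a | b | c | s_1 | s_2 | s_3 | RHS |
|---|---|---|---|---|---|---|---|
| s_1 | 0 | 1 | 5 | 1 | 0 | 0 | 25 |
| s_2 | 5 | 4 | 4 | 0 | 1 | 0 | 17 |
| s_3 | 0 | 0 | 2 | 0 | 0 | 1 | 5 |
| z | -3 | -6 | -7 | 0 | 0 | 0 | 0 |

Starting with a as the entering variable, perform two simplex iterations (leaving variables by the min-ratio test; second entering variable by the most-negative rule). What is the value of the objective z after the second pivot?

217/10

Ratio test on column a — row 1: entry 0 ≤ 0; row 2: 17/5 = 17/5; row 3: entry 0 ≤ 0. Minimum is 17/5 at row 2 (s_2 leaves); pivot element 5.
Pivot on row 2; the z-row RHS becomes 0 − (-3)·(17/5) = 51/5.
Next entering variable (most negative z-row entry -23/5): c.
Ratio test on column c — row 1: 25/5 = 5; row 2: (17/5)/(4/5) = 17/4; row 3: 5/2 = 5/2. Minimum is 5/2 at row 3 (s_3 leaves); pivot element 2.
After the second pivot the z-row RHS is 51/5 − (-23/5)·(5/2) = 217/10.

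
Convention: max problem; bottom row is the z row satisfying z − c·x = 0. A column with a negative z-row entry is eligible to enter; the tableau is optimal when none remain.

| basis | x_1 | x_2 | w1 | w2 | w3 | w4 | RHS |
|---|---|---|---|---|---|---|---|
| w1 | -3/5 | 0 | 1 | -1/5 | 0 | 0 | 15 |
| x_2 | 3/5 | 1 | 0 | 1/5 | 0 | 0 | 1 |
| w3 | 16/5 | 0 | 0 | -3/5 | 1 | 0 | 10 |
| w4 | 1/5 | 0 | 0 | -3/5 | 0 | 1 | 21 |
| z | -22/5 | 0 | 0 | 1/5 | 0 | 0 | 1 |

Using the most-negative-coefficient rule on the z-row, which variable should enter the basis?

x_1

Negative z-row entries: x_1: -22/5.
The most negative is -22/5 in column x_1, so x_1 enters.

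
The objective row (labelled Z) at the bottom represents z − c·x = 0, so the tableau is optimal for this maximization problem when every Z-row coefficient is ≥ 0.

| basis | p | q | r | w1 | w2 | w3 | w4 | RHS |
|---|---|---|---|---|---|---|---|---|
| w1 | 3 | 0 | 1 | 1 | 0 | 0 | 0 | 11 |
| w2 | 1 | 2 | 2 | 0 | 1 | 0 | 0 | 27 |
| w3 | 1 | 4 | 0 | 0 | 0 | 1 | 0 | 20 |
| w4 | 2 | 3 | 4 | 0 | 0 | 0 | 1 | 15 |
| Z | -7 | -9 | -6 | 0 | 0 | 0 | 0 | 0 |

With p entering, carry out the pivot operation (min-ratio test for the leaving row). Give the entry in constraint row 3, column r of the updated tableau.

Ratio test on column p — row 1: 11/3 = 11/3; row 2: 27/1 = 27; row 3: 20/1 = 20; row 4: 15/2 = 15/2. Minimum is 11/3 at row 1 (w1 leaves); pivot element 3.
Divide row 1 by 3; eliminate column p from the other rows.
Row 3 update in column r: 0 − 1·(1/3) = -1/3.

-1/3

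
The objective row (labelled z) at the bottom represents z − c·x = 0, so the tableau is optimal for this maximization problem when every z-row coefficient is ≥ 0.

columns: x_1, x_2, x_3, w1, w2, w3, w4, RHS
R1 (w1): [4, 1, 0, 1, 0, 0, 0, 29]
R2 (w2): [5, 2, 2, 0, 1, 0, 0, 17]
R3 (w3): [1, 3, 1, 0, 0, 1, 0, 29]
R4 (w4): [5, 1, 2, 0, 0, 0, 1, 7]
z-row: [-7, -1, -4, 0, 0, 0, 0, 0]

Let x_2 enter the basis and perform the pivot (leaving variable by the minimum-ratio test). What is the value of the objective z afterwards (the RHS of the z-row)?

Ratio test on column x_2 — row 1: 29/1 = 29; row 2: 17/2 = 17/2; row 3: 29/3 = 29/3; row 4: 7/1 = 7. Minimum is 7 at row 4 (w4 leaves); pivot element 1.
Pivot on row 4; the z-row RHS becomes 0 − (-1)·7 = 7.

7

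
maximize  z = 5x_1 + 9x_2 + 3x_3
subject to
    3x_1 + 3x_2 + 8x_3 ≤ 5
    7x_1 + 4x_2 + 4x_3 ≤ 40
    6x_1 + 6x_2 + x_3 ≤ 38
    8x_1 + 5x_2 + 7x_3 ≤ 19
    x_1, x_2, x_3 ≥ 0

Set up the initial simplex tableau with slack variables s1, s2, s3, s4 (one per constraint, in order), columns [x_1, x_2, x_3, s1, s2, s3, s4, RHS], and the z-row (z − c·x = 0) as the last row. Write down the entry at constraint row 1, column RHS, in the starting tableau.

5

The RHS of constraint 1 is b_1 = 5.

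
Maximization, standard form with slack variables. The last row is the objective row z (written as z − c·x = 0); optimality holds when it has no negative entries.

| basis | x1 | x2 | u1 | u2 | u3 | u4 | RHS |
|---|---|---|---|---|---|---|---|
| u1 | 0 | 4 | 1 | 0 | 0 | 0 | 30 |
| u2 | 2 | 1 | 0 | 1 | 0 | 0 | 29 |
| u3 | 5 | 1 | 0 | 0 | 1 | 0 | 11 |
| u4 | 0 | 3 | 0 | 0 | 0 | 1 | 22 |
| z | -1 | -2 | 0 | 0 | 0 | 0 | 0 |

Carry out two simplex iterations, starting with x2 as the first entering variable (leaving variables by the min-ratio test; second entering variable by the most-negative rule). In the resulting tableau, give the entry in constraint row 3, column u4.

Ratio test on column x2 — row 1: 30/4 = 15/2; row 2: 29/1 = 29; row 3: 11/1 = 11; row 4: 22/3 = 22/3. Minimum is 22/3 at row 4 (u4 leaves); pivot element 3.
Divide row 4 by 3; eliminate column x2 from the other rows.
Second iteration: most negative z-row entry is -1 in column x1, so x1 enters.
Ratio test on column x1 — row 1: entry 0 ≤ 0; row 2: (65/3)/2 = 65/6; row 3: (11/3)/5 = 11/15; row 4: entry 0 ≤ 0. Minimum is 11/15 at row 3 (u3 leaves); pivot element 5.
Divide row 3 by 5; eliminate column x1 from the other rows.
After both pivots, the entry at constraint row 3, column u4 is -1/15.

-1/15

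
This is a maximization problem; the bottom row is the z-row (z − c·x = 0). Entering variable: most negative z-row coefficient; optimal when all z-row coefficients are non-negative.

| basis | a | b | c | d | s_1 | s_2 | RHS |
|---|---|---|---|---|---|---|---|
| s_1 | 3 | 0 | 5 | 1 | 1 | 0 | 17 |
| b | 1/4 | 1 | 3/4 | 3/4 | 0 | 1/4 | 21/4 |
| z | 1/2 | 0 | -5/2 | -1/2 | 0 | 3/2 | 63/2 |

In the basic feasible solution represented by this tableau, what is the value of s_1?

17

s_1 is basic (row 1); its value is the RHS of that row, 17.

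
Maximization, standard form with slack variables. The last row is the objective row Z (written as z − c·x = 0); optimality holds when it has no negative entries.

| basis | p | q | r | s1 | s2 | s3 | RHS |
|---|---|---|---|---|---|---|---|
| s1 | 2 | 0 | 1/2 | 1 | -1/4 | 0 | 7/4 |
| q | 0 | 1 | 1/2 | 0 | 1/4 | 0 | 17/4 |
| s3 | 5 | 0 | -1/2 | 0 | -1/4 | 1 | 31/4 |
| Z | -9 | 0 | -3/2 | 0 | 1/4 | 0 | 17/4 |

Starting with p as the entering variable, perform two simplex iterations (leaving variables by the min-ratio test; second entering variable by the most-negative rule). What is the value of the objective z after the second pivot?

Ratio test on column p — row 1: (7/4)/2 = 7/8; row 2: entry 0 ≤ 0; row 3: (31/4)/5 = 31/20. Minimum is 7/8 at row 1 (s1 leaves); pivot element 2.
Pivot on row 1; the Z-row RHS becomes 17/4 − (-9)·(7/8) = 97/8.
Next entering variable (most negative Z-row entry -7/8): s2.
Ratio test on column s2 — row 1: entry -1/8 ≤ 0; row 2: (17/4)/(1/4) = 17; row 3: (27/8)/(3/8) = 9. Minimum is 9 at row 3 (s3 leaves); pivot element 3/8.
After the second pivot the Z-row RHS is 97/8 − (-7/8)·9 = 20.

20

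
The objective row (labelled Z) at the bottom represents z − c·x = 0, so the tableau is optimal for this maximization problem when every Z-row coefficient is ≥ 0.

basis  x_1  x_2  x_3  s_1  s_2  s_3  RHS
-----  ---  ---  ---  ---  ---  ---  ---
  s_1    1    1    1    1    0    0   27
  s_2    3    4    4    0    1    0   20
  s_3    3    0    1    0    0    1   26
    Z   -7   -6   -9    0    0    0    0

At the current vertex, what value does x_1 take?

x_1 is not in the basis, so in the current basic feasible solution x_1 = 0.

0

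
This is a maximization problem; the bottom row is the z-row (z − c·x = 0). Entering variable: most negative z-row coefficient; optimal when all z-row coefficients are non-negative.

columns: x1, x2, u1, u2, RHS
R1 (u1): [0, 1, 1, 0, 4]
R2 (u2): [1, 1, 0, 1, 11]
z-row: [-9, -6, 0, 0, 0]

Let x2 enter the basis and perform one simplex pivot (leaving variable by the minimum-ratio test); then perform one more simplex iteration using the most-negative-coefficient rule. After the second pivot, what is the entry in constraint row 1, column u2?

0

Ratio test on column x2 — row 1: 4/1 = 4; row 2: 11/1 = 11. Minimum is 4 at row 1 (u1 leaves); pivot element 1.
Divide row 1 by 1; eliminate column x2 from the other rows.
Second iteration: most negative z-row entry is -9 in column x1, so x1 enters.
Ratio test on column x1 — row 1: entry 0 ≤ 0; row 2: 7/1 = 7. Minimum is 7 at row 2 (u2 leaves); pivot element 1.
Divide row 2 by 1; eliminate column x1 from the other rows.
After both pivots, the entry at constraint row 1, column u2 is 0.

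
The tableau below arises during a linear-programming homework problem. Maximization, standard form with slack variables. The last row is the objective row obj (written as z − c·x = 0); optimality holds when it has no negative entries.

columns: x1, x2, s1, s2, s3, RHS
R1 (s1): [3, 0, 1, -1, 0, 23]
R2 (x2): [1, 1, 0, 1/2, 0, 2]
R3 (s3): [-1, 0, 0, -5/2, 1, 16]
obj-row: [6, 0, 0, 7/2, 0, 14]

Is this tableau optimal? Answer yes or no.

Every obj-row coefficient is ≥ 0, so the tableau is optimal.

yes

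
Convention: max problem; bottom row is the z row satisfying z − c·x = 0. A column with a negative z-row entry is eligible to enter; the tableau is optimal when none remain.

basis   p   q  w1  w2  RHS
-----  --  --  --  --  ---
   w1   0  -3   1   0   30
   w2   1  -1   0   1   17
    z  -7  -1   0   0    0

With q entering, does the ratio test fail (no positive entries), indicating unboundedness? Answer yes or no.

Every constraint-row entry in column q is ≤ 0, so increasing q is unbounded.

yes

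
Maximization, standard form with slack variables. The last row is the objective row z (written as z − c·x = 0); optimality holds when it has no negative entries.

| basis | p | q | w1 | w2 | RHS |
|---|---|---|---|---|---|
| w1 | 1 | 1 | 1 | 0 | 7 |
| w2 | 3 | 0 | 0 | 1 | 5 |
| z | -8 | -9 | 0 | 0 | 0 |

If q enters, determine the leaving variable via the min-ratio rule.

Column q entries and ratios — w1: 7/1 = 7; w2: 0 ≤ 0, skip.
Smallest ratio is 7 in the row of w1, so w1 leaves.

w1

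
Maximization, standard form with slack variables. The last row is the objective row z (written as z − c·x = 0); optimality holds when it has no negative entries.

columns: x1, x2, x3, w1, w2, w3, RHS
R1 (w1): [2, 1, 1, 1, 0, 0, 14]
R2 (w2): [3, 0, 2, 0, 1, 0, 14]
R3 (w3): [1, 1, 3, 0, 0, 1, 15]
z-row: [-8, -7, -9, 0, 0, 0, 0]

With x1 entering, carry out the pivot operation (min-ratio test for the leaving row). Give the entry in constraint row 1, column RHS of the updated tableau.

14/3

Ratio test on column x1 — row 1: 14/2 = 7; row 2: 14/3 = 14/3; row 3: 15/1 = 15. Minimum is 14/3 at row 2 (w2 leaves); pivot element 3.
Divide row 2 by 3; eliminate column x1 from the other rows.
Row 1 update in column RHS: 14 − 2·(14/3) = 14/3.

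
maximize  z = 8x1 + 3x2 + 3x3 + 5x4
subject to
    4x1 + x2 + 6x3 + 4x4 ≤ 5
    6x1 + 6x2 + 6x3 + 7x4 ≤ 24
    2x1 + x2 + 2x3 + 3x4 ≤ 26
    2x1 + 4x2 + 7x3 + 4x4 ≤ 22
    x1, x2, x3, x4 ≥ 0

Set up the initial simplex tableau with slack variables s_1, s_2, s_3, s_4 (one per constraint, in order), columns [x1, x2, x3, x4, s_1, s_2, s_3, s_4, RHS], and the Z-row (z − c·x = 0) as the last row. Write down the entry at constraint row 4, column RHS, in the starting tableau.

22

The RHS of constraint 4 is b_4 = 22.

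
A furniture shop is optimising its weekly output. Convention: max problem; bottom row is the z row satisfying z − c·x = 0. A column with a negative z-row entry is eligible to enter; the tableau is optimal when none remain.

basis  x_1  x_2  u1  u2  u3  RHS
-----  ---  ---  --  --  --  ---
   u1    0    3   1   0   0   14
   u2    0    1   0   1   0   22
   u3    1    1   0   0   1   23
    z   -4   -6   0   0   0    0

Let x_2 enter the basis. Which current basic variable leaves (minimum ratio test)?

Column x_2 entries and ratios — u1: 14/3 = 14/3; u2: 22/1 = 22; u3: 23/1 = 23.
Smallest ratio is 14/3 in the row of u1, so u1 leaves.

u1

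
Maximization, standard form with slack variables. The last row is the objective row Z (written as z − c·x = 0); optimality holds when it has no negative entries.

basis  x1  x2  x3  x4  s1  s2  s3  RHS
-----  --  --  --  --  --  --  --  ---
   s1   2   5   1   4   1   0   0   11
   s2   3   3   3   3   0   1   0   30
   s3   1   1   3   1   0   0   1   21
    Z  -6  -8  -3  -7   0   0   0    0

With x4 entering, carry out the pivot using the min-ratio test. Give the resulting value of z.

Ratio test on column x4 — row 1: 11/4 = 11/4; row 2: 30/3 = 10; row 3: 21/1 = 21. Minimum is 11/4 at row 1 (s1 leaves); pivot element 4.
Pivot on row 1; the Z-row RHS becomes 0 − (-7)·(11/4) = 77/4.

77/4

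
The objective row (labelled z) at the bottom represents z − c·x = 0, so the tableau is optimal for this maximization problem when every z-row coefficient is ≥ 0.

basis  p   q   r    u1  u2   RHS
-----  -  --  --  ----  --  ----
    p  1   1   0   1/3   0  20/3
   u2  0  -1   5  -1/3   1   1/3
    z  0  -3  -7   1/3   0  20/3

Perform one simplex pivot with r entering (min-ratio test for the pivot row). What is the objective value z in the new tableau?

Ratio test on column r — row 1: entry 0 ≤ 0; row 2: (1/3)/5 = 1/15. Minimum is 1/15 at row 2 (u2 leaves); pivot element 5.
Pivot on row 2; the z-row RHS becomes 20/3 − (-7)·(1/15) = 107/15.

107/15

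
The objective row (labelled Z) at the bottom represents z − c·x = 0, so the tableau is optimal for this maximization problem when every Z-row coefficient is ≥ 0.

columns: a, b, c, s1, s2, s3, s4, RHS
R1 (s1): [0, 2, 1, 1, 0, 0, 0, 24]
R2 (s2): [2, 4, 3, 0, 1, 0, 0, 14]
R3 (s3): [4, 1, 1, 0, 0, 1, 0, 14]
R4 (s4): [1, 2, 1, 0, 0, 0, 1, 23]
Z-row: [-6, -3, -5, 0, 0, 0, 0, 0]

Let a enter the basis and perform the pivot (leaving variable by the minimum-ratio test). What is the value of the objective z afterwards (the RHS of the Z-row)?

Ratio test on column a — row 1: entry 0 ≤ 0; row 2: 14/2 = 7; row 3: 14/4 = 7/2; row 4: 23/1 = 23. Minimum is 7/2 at row 3 (s3 leaves); pivot element 4.
Pivot on row 3; the Z-row RHS becomes 0 − (-6)·(7/2) = 21.

21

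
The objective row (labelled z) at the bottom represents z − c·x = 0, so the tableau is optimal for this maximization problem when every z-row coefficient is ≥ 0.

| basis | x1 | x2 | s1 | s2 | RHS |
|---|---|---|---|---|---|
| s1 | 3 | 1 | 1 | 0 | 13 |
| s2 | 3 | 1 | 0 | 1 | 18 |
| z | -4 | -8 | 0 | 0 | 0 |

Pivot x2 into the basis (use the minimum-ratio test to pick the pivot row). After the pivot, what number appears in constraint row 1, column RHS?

Ratio test on column x2 — row 1: 13/1 = 13; row 2: 18/1 = 18. Minimum is 13 at row 1 (s1 leaves); pivot element 1.
Divide row 1 by 1; eliminate column x2 from the other rows.
In the new row 1, the RHS entry is the old entry divided by the pivot: 13/1 = 13.

13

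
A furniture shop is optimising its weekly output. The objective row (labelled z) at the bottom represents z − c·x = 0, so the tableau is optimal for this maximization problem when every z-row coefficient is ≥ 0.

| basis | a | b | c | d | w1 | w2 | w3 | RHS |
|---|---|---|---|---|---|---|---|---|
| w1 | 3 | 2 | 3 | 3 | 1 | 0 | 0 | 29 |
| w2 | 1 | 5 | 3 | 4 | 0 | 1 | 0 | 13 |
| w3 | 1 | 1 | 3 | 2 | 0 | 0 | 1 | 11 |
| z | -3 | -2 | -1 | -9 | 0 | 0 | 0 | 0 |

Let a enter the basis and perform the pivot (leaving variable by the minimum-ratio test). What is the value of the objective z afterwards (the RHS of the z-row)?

Ratio test on column a — row 1: 29/3 = 29/3; row 2: 13/1 = 13; row 3: 11/1 = 11. Minimum is 29/3 at row 1 (w1 leaves); pivot element 3.
Pivot on row 1; the z-row RHS becomes 0 − (-3)·(29/3) = 29.

29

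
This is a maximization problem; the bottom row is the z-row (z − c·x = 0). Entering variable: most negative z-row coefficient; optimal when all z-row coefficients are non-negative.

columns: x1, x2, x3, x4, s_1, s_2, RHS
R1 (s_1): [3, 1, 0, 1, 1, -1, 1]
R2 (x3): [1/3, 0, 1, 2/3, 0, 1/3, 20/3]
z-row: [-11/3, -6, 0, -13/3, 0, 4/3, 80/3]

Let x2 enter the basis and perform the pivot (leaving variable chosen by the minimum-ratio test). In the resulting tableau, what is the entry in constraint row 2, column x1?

1/3

Ratio test on column x2 — row 1: 1/1 = 1; row 2: entry 0 ≤ 0. Minimum is 1 at row 1 (s_1 leaves); pivot element 1.
Divide row 1 by 1; eliminate column x2 from the other rows.
Row 2 update in column x1: 1/3 − 0·3 = 1/3.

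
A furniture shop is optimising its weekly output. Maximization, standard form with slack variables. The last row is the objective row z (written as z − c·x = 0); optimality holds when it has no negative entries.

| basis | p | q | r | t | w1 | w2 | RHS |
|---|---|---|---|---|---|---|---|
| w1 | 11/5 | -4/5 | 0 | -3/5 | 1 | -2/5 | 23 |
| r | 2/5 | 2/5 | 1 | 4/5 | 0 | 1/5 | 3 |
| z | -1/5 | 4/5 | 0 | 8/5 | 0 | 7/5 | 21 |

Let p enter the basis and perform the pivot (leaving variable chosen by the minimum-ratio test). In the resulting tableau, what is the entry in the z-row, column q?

1

Ratio test on column p — row 1: 23/(11/5) = 115/11; row 2: 3/(2/5) = 15/2. Minimum is 15/2 at row 2 (r leaves); pivot element 2/5.
Divide row 2 by 2/5; eliminate column p from the other rows.
z-row update in column q: 4/5 − (-1/5)·1 = 1.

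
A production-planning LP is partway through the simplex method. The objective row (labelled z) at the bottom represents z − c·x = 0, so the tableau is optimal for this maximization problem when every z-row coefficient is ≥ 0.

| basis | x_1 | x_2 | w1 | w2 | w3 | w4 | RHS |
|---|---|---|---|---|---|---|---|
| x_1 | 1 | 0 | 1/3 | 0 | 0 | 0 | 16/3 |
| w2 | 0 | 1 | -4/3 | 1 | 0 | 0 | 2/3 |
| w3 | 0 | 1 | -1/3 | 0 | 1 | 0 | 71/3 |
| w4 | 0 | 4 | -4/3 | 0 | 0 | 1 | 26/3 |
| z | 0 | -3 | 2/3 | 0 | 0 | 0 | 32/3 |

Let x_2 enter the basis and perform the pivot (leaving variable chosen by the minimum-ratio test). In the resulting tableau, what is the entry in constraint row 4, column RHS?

6

Ratio test on column x_2 — row 1: entry 0 ≤ 0; row 2: (2/3)/1 = 2/3; row 3: (71/3)/1 = 71/3; row 4: (26/3)/4 = 13/6. Minimum is 2/3 at row 2 (w2 leaves); pivot element 1.
Divide row 2 by 1; eliminate column x_2 from the other rows.
Row 4 update in column RHS: 26/3 − 4·(2/3) = 6.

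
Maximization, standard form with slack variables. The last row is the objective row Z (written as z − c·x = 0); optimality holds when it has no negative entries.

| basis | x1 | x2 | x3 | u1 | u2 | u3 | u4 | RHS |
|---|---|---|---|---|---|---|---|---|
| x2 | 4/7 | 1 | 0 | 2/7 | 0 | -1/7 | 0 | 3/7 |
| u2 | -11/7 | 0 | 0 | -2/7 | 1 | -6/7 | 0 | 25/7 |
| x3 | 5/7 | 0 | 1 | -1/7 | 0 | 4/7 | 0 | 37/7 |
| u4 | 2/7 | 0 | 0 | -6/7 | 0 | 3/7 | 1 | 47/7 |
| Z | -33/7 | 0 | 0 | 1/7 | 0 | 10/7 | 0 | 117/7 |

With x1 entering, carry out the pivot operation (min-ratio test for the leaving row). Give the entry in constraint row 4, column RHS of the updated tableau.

13/2

Ratio test on column x1 — row 1: (3/7)/(4/7) = 3/4; row 2: entry -11/7 ≤ 0; row 3: (37/7)/(5/7) = 37/5; row 4: (47/7)/(2/7) = 47/2. Minimum is 3/4 at row 1 (x2 leaves); pivot element 4/7.
Divide row 1 by 4/7; eliminate column x1 from the other rows.
Row 4 update in column RHS: 47/7 − (2/7)·(3/4) = 13/2.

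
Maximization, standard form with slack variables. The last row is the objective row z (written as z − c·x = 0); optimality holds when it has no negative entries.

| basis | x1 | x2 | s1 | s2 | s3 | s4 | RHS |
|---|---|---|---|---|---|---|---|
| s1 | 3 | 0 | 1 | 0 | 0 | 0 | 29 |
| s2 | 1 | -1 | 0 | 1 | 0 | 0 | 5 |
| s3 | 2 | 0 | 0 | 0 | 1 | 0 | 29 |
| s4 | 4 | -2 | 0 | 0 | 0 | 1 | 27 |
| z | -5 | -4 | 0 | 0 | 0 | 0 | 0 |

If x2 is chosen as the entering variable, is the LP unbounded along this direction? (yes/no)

yes

Every constraint-row entry in column x2 is ≤ 0, so increasing x2 is unbounded.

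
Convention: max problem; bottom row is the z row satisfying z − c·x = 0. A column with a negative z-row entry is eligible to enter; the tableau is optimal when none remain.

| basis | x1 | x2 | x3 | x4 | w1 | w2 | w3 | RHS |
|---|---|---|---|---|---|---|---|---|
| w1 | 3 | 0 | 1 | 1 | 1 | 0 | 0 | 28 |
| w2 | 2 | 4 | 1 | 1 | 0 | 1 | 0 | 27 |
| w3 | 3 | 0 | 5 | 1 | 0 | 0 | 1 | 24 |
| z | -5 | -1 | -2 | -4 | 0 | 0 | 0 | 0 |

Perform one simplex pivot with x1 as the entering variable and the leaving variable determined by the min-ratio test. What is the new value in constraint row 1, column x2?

0

Ratio test on column x1 — row 1: 28/3 = 28/3; row 2: 27/2 = 27/2; row 3: 24/3 = 8. Minimum is 8 at row 3 (w3 leaves); pivot element 3.
Divide row 3 by 3; eliminate column x1 from the other rows.
Row 1 update in column x2: 0 − 3·0 = 0.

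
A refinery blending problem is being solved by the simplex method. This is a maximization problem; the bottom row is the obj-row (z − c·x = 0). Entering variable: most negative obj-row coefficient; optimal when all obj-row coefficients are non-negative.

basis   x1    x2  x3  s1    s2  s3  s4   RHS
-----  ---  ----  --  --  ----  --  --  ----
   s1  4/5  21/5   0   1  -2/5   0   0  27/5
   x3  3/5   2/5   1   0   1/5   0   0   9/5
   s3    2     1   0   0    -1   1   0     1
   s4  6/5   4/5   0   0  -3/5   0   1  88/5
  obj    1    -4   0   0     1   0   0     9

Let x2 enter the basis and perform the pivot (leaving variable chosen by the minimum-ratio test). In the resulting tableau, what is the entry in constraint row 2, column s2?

Ratio test on column x2 — row 1: (27/5)/(21/5) = 9/7; row 2: (9/5)/(2/5) = 9/2; row 3: 1/1 = 1; row 4: (88/5)/(4/5) = 22. Minimum is 1 at row 3 (s3 leaves); pivot element 1.
Divide row 3 by 1; eliminate column x2 from the other rows.
Row 2 update in column s2: 1/5 − (2/5)·(-1) = 3/5.

3/5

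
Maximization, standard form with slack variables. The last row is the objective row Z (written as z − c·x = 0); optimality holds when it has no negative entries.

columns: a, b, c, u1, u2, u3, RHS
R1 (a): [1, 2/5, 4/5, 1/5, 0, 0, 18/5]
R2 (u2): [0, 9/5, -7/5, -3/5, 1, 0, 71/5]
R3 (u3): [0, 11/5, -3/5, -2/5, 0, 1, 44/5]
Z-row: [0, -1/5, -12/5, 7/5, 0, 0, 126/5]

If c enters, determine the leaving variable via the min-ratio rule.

Column c entries and ratios — a: (18/5)/(4/5) = 9/2; u2: -7/5 ≤ 0, skip; u3: -3/5 ≤ 0, skip.
Smallest ratio is 9/2 in the row of a, so a leaves.

a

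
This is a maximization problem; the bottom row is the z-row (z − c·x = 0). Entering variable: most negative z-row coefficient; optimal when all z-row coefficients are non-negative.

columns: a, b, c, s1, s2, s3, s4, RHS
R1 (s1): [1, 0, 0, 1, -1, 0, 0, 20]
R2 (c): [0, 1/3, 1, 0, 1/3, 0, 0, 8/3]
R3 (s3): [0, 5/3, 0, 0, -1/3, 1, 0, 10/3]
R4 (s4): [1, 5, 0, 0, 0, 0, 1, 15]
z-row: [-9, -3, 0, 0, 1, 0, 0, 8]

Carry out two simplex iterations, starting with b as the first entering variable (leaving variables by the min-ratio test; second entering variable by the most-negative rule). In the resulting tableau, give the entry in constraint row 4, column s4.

1

Ratio test on column b — row 1: entry 0 ≤ 0; row 2: (8/3)/(1/3) = 8; row 3: (10/3)/(5/3) = 2; row 4: 15/5 = 3. Minimum is 2 at row 3 (s3 leaves); pivot element 5/3.
Divide row 3 by 5/3; eliminate column b from the other rows.
Second iteration: most negative z-row entry is -9 in column a, so a enters.
Ratio test on column a — row 1: 20/1 = 20; row 2: entry 0 ≤ 0; row 3: entry 0 ≤ 0; row 4: 5/1 = 5. Minimum is 5 at row 4 (s4 leaves); pivot element 1.
Divide row 4 by 1; eliminate column a from the other rows.
After both pivots, the entry at constraint row 4, column s4 is 1.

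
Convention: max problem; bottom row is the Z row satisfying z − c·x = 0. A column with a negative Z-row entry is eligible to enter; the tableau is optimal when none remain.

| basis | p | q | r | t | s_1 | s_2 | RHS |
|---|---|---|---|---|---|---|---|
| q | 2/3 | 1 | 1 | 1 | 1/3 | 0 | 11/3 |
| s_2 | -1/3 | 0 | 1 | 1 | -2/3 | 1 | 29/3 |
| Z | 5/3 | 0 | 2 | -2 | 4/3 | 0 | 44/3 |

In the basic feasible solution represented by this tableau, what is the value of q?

11/3

q is basic (row 1); its value is the RHS of that row, 11/3.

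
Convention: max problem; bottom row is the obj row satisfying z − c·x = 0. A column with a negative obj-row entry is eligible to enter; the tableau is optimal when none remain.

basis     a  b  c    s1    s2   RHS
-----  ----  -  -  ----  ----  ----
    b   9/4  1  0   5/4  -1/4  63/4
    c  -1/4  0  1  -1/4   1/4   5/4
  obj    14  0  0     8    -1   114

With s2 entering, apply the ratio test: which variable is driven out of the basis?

c

Column s2 entries and ratios — b: -1/4 ≤ 0, skip; c: (5/4)/(1/4) = 5.
Smallest ratio is 5 in the row of c, so c leaves.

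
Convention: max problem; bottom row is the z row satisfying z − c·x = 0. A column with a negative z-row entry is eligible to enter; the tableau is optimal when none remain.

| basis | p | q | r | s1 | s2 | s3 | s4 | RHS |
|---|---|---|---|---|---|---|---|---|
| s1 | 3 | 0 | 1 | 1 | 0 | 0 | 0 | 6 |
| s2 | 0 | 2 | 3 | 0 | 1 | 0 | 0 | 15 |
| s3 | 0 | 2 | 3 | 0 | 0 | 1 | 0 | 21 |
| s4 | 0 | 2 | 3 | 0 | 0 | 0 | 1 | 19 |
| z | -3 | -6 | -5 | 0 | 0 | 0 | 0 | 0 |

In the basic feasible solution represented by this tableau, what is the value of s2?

15

s2 is basic (row 2); its value is the RHS of that row, 15.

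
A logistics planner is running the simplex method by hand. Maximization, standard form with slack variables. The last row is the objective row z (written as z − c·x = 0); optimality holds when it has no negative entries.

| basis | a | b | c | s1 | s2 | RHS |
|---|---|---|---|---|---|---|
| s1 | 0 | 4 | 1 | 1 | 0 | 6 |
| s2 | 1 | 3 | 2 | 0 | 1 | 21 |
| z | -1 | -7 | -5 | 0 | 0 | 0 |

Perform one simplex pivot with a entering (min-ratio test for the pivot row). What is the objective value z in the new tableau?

Ratio test on column a — row 1: entry 0 ≤ 0; row 2: 21/1 = 21. Minimum is 21 at row 2 (s2 leaves); pivot element 1.
Pivot on row 2; the z-row RHS becomes 0 − (-1)·21 = 21.

21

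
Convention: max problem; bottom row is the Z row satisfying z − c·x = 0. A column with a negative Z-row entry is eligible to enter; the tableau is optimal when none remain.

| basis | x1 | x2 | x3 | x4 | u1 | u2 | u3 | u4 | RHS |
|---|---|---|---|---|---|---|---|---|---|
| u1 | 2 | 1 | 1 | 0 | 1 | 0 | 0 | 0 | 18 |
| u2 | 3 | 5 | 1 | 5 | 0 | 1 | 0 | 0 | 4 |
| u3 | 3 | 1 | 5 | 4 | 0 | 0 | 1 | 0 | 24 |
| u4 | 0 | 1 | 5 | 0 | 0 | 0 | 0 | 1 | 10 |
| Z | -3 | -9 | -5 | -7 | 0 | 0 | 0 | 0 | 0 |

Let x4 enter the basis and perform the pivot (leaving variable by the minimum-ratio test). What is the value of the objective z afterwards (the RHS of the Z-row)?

28/5

Ratio test on column x4 — row 1: entry 0 ≤ 0; row 2: 4/5 = 4/5; row 3: 24/4 = 6; row 4: entry 0 ≤ 0. Minimum is 4/5 at row 2 (u2 leaves); pivot element 5.
Pivot on row 2; the Z-row RHS becomes 0 − (-7)·(4/5) = 28/5.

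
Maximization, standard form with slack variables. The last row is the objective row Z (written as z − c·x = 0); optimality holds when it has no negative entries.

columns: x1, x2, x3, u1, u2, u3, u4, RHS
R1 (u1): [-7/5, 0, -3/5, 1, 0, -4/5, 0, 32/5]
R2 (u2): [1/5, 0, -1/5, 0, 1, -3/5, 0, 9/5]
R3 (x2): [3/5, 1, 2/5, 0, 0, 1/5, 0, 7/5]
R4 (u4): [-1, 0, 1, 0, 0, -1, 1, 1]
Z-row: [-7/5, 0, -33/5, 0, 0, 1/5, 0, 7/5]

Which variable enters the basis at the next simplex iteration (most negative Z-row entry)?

x3

Negative Z-row entries: x1: -7/5, x3: -33/5.
The most negative is -33/5 in column x3, so x3 enters.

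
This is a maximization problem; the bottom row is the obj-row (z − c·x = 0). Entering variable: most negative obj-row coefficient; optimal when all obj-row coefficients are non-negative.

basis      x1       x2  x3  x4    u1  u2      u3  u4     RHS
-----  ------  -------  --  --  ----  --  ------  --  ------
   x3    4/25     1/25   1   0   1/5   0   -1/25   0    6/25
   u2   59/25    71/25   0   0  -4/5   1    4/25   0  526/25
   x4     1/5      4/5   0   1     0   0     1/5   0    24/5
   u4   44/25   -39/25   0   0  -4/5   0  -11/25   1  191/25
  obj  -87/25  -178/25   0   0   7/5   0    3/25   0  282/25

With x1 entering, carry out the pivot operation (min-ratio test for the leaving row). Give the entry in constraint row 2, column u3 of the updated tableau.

3/4

Ratio test on column x1 — row 1: (6/25)/(4/25) = 3/2; row 2: (526/25)/(59/25) = 526/59; row 3: (24/5)/(1/5) = 24; row 4: (191/25)/(44/25) = 191/44. Minimum is 3/2 at row 1 (x3 leaves); pivot element 4/25.
Divide row 1 by 4/25; eliminate column x1 from the other rows.
Row 2 update in column u3: 4/25 − (59/25)·(-1/4) = 3/4.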